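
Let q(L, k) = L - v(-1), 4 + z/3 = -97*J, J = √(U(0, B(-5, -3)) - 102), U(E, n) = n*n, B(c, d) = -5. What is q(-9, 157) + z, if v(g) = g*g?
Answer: -22 - 291*I*√77 ≈ -22.0 - 2553.5*I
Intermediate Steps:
v(g) = g²
U(E, n) = n²
J = I*√77 (J = √((-5)² - 102) = √(25 - 102) = √(-77) = I*√77 ≈ 8.775*I)
z = -12 - 291*I*√77 (z = -12 + 3*(-97*I*√77) = -12 - 291*I*√77 ≈ -12.0 - 2553.5*I)
q(L, k) = -1 + L (q(L, k) = L - 1*(-1)² = L - 1*1 = L - 1 = -1 + L)
q(-9, 157) + z = (-1 - 9) + (-12 - 291*I*√77) = -10 + (-12 - 291*I*√77) = -22 - 291*I*√77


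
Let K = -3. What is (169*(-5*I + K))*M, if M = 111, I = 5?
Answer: -525252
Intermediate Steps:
(169*(-5*I + K))*M = (169*(-5*5 - 3))*111 = (169*(-25 - 3))*111 = (169*(-28))*111 = -4732*111 = -525252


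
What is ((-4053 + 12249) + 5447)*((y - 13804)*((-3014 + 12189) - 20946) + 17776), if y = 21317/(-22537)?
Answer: 49969103442774761/22537 ≈ 2.2172e+12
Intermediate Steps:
y = -21317/22537 (y = 21317*(-1/22537) = -21317/22537 ≈ -0.94587)
((-4053 + 12249) + 5447)*((y - 13804)*((-3014 + 12189) - 20946) + 17776) = ((-4053 + 12249) + 5447)*((-21317/22537 - 13804)*((-3014 + 12189) - 20946) + 17776) = (8196 + 5447)*(-311122065*(9175 - 20946)/22537 + 17776) = 13643*(-311122065/22537*(-11771) + 17776) = 13643*(3662217827115/22537 + 17776) = 13643*(3662618444827/22537) = 49969103442774761/22537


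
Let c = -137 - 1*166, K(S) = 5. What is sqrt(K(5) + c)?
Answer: I*sqrt(298) ≈ 17.263*I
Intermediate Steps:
c = -303 (c = -137 - 166 = -303)
sqrt(K(5) + c) = sqrt(5 - 303) = sqrt(-298) = I*sqrt(298)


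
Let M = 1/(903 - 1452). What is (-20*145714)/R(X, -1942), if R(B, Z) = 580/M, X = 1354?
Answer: 145714/15921 ≈ 9.1523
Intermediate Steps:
M = -1/549 (M = 1/(-549) = -1/549 ≈ -0.0018215)
R(B, Z) = -318420 (R(B, Z) = 580/(-1/549) = 580*(-549) = -318420)
(-20*145714)/R(X, -1942) = -20*145714/(-318420) = -2914280*(-1/318420) = 145714/15921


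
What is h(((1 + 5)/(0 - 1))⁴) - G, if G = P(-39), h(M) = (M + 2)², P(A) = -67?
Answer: 1684871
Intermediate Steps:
h(M) = (2 + M)²
G = -67
h(((1 + 5)/(0 - 1))⁴) - G = (2 + ((1 + 5)/(0 - 1))⁴)² - 1*(-67) = (2 + (6/(-1))⁴)² + 67 = (2 + (6*(-1))⁴)² + 67 = (2 + (-6)⁴)² + 67 = (2 + 1296)² + 67 = 1298² + 67 = 1684804 + 67 = 1684871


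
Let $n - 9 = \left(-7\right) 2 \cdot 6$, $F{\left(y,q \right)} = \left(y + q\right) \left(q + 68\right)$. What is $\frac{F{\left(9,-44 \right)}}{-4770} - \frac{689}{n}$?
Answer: $\frac{37217}{3975} \approx 9.3628$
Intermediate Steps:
$F{\left(y,q \right)} = \left(68 + q\right) \left(q + y\right)$ ($F{\left(y,q \right)} = \left(q + y\right) \left(68 + q\right) = \left(68 + q\right) \left(q + y\right)$)
$n = -75$ ($n = 9 + \left(-7\right) 2 \cdot 6 = 9 - 84 = -75$)
$\frac{F{\left(9,-44 \right)}}{-4770} - \frac{689}{n} = \frac{\left(-44\right)^{2} + 68 \left(-44\right) + 68 \cdot 9 - 396}{-4770} - \frac{689}{-75} = \left(1936 - 2992 + 612 - 396\right) \left(- \frac{1}{4770}\right) - - \frac{689}{75} = \left(-840\right) \left(- \frac{1}{4770}\right) + \frac{689}{75} = \frac{28}{159} + \frac{689}{75} = \frac{37217}{3975}$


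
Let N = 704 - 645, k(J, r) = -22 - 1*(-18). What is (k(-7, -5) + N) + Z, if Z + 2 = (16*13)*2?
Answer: 469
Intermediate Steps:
k(J, r) = -4 (k(J, r) = -22 + 18 = -4)
N = 59
Z = 414 (Z = -2 + (16*13)*2 = -2 + 208*2 = -2 + 416 = 414)
(k(-7, -5) + N) + Z = (-4 + 59) + 414 = 55 + 414 = 469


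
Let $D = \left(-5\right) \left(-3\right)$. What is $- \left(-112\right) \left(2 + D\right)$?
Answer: $1904$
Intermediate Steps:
$D = 15$
$- \left(-112\right) \left(2 + D\right) = - \left(-112\right) \left(2 + 15\right) = - \left(-112\right) 17 = \left(-1\right) \left(-1904\right) = 1904$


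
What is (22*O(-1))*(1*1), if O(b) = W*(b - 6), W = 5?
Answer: -770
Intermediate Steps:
O(b) = -30 + 5*b (O(b) = 5*(b - 6) = 5*(-6 + b) = -30 + 5*b)
(22*O(-1))*(1*1) = (22*(-30 + 5*(-1)))*(1*1) = (22*(-30 - 5))*1 = (22*(-35))*1 = -770*1 = -770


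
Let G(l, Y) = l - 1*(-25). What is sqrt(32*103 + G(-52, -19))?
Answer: sqrt(3269) ≈ 57.175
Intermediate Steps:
G(l, Y) = 25 + l (G(l, Y) = l + 25 = 25 + l)
sqrt(32*103 + G(-52, -19)) = sqrt(32*103 + (25 - 52)) = sqrt(3296 - 27) = sqrt(3269)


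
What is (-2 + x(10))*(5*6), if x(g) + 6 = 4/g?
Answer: -228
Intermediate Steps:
x(g) = -6 + 4/g
(-2 + x(10))*(5*6) = (-2 + (-6 + 4/10))*(5*6) = (-2 + (-6 + 4*(1/10)))*30 = (-2 + (-6 + 2/5))*30 = (-2 - 28/5)*30 = -38/5*30 = -228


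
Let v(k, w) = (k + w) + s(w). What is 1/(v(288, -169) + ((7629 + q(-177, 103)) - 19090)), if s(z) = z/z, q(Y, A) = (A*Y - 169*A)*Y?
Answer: 1/6296585 ≈ 1.5882e-7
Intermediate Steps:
q(Y, A) = Y*(-169*A + A*Y) (q(Y, A) = (-169*A + A*Y)*Y = Y*(-169*A + A*Y))
s(z) = 1
v(k, w) = 1 + k + w (v(k, w) = (k + w) + 1 = 1 + k + w)
1/(v(288, -169) + ((7629 + q(-177, 103)) - 19090)) = 1/((1 + 288 - 169) + ((7629 + 103*(-177)*(-169 - 177)) - 19090)) = 1/(120 + ((7629 + 103*(-177)*(-346)) - 19090)) = 1/(120 + ((7629 + 6307926) - 19090)) = 1/(120 + (6315555 - 19090)) = 1/(120 + 6296465) = 1/6296585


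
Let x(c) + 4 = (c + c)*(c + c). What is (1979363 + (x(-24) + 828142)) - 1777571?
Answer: 1032234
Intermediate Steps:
x(c) = -4 + 4*c**2 (x(c) = -4 + (c + c)*(c + c) = -4 + (2*c)*(2*c) = -4 + 4*c**2)
(1979363 + (x(-24) + 828142)) - 1777571 = (1979363 + ((-4 + 4*(-24)**2) + 828142)) - 1777571 = (1979363 + ((-4 + 4*576) + 828142)) - 1777571 = (1979363 + ((-4 + 2304) + 828142)) - 1777571 = (1979363 + (2300 + 828142)) - 1777571 = (1979363 + 830442) - 1777571 = 2809805 - 1777571 = 1032234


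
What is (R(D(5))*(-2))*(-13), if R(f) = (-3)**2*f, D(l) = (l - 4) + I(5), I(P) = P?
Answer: 1404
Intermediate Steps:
D(l) = 1 + l (D(l) = (l - 4) + 5 = (-4 + l) + 5 = 1 + l)
R(f) = 9*f
(R(D(5))*(-2))*(-13) = ((9*(1 + 5))*(-2))*(-13) = ((9*6)*(-2))*(-13) = (54*(-2))*(-13) = -108*(-13) = 1404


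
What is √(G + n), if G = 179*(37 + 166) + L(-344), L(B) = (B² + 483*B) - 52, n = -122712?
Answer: I*√134243 ≈ 366.39*I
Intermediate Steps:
L(B) = -52 + B² + 483*B
G = -11531 (G = 179*(37 + 166) + (-52 + (-344)² + 483*(-344)) = 179*203 + (-52 + 118336 - 166152) = 36337 - 47868 = -11531)
√(G + n) = √(-11531 - 122712) = √(-134243) = I*√134243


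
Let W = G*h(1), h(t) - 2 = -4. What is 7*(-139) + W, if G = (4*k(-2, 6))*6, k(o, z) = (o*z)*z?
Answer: 2483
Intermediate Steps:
k(o, z) = o*z²
h(t) = -2 (h(t) = 2 - 4 = -2)
G = -1728 (G = (4*(-2*6²))*6 = (4*(-2*36))*6 = (4*(-72))*6 = -288*6 = -1728)
W = 3456 (W = -1728*(-2) = 3456)
7*(-139) + W = 7*(-139) + 3456 = -973 + 3456 = 2483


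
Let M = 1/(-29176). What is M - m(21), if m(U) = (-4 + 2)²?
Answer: -116705/29176 ≈ -4.0000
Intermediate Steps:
m(U) = 4 (m(U) = (-2)² = 4)
M = -1/29176 ≈ -3.4275e-5
M - m(21) = -1/29176 - 1*4 = -1/29176 - 4 = -116705/29176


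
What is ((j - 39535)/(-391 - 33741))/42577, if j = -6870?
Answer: 46405/1453238164 ≈ 3.1932e-5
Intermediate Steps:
((j - 39535)/(-391 - 33741))/42577 = ((-6870 - 39535)/(-391 - 33741))/42577 = -46405/(-34132)*(1/42577) = -46405*(-1/34132)*(1/42577) = (46405/34132)*(1/42577) = 46405/1453238164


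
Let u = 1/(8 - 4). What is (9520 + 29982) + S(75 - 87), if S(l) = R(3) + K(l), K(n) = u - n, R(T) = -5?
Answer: 158037/4 ≈ 39509.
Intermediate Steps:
u = ¼ (u = 1/4 = ¼ ≈ 0.25000)
K(n) = ¼ - n
S(l) = -19/4 - l (S(l) = -5 + (¼ - l) = -19/4 - l)
(9520 + 29982) + S(75 - 87) = (9520 + 29982) + (-19/4 - (75 - 87)) = 39502 + (-19/4 - 1*(-12)) = 39502 + (-19/4 + 12) = 39502 + 29/4 = 158037/4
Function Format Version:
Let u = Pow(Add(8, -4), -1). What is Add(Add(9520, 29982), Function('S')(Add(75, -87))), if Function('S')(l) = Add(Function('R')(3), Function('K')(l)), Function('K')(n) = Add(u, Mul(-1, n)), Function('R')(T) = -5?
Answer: Rational(158037, 4) ≈ 39509.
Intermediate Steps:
u = Rational(1, 4) (u = Pow(4, -1) = Rational(1, 4) ≈ 0.25000)
Function('K')(n) = Add(Rational(1, 4), Mul(-1, n))
Function('S')(l) = Add(Rational(-19, 4), Mul(-1, l)) (Function('S')(l) = Add(-5, Add(Rational(1, 4), Mul(-1, l))) = Add(Rational(-19, 4), Mul(-1, l)))
Add(Add(9520, 29982), Function('S')(Add(75, -87))) = Add(Add(9520, 29982), Add(Rational(-19, 4), Mul(-1, Add(75, -87)))) = Add(39502, Add(Rational(-19, 4), Mul(-1, -12))) = Add(39502, Add(Rational(-19, 4), 12)) = Add(39502, Rational(29, 4)) = Rational(158037, 4)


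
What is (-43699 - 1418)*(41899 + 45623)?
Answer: -3948730074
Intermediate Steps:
(-43699 - 1418)*(41899 + 45623) = -45117*87522 = -3948730074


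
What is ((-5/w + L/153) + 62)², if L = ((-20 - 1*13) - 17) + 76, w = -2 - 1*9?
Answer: 11108527609/2832489 ≈ 3921.8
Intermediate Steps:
w = -11 (w = -2 - 9 = -11)
L = 26 (L = ((-20 - 13) - 17) + 76 = (-33 - 17) + 76 = -50 + 76 = 26)
((-5/w + L/153) + 62)² = ((-5/(-11) + 26/153) + 62)² = ((-5*(-1/11) + 26*(1/153)) + 62)² = ((5/11 + 26/153) + 62)² = (1051/1683 + 62)² = (105397/1683)² = 11108527609/2832489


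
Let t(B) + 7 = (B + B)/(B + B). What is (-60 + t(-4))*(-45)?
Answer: 2970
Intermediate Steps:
t(B) = -6 (t(B) = -7 + (B + B)/(B + B) = -7 + (2*B)/((2*B)) = -7 + (2*B)*(1/(2*B)) = -7 + 1 = -6)
(-60 + t(-4))*(-45) = (-60 - 6)*(-45) = -66*(-45) = 2970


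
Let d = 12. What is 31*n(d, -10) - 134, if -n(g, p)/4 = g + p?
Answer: -382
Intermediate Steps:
n(g, p) = -4*g - 4*p (n(g, p) = -4*(g + p) = -4*g - 4*p)
31*n(d, -10) - 134 = 31*(-4*12 - 4*(-10)) - 134 = 31*(-48 + 40) - 134 = 31*(-8) - 134 = -248 - 134 = -382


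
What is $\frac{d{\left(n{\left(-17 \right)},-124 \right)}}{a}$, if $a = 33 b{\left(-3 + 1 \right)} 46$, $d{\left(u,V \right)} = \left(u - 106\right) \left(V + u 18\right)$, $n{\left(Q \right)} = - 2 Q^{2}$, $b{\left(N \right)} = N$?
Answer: $- \frac{600096}{253} \approx -2371.9$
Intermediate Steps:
$d{\left(u,V \right)} = \left(-106 + u\right) \left(V + 18 u\right)$
$a = -3036$ ($a = 33 \left(-3 + 1\right) 46 = 33 \left(-2\right) 46 = \left(-66\right) 46 = -3036$)
$\frac{d{\left(n{\left(-17 \right)},-124 \right)}}{a} = \frac{- 1908 \left(- 2 \left(-17\right)^{2}\right) - -13144 + 18 \left(- 2 \left(-17\right)^{2}\right)^{2} - 124 \left(- 2 \left(-17\right)^{2}\right)}{-3036} = \left(- 1908 \left(\left(-2\right) 289\right) + 13144 + 18 \left(\left(-2\right) 289\right)^{2} - 124 \left(\left(-2\right) 289\right)\right) \left(- \frac{1}{3036}\right) = \left(\left(-1908\right) \left(-578\right) + 13144 + 18 \left(-578\right)^{2} - -71672\right) \left(- \frac{1}{3036}\right) = \left(1102824 + 13144 + 18 \cdot 334084 + 71672\right) \left(- \frac{1}{3036}\right) = \left(1102824 + 13144 + 6013512 + 71672\right) \left(- \frac{1}{3036}\right) = 7201152 \left(- \frac{1}{3036}\right) = - \frac{600096}{253}$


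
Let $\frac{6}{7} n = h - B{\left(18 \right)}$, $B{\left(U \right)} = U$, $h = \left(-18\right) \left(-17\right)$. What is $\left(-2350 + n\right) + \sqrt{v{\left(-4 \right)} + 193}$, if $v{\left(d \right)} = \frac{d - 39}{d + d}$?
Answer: $-2014 + \frac{23 \sqrt{6}}{4} \approx -1999.9$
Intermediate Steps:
$h = 306$
$v{\left(d \right)} = \frac{-39 + d}{2 d}$
$n = 336$ ($n = \frac{7 \left(306 - 18\right)}{6} = \frac{7}{6} \cdot 288 = 336$)
$\left(-2350 + n\right) + \sqrt{v{\left(-4 \right)} + 193} = \left(-2350 + 336\right) + \sqrt{\frac{-39 - 4}{2 \left(-4\right)} + 193} = -2014 + \sqrt{\frac{1}{2} \left(- \frac{1}{4}\right) \left(-43\right) + 193} = -2014 + \sqrt{\frac{43}{8} + 193} = -2014 + \sqrt{\frac{1587}{8}} = -2014 + \frac{23 \sqrt{6}}{4}$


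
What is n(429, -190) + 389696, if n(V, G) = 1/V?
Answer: 167179585/429 ≈ 3.8970e+5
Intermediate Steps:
n(429, -190) + 389696 = 1/429 + 389696 = 167179585/429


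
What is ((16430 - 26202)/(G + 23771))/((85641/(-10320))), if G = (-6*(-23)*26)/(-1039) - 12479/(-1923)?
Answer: 16791006948240/338998855407067 ≈ 0.049531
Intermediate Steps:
G = 6065957/1997997 (G = (138*26)*(-1/1039) - 12479*(-1/1923) = 3588*(-1/1039) + 12479/1923 = -3588/1039 + 12479/1923 = 6065957/1997997 ≈ 3.0360)
((16430 - 26202)/(G + 23771))/((85641/(-10320))) = ((16430 - 26202)/(6065957/1997997 + 23771))/((85641/(-10320))) = (-9772/47500452644/1997997)/((85641*(-1/10320))) = (-9772*1997997/47500452644)/(-28547/3440) = -4881106671/11875113161*(-3440/28547) = 16791006948240/338998855407067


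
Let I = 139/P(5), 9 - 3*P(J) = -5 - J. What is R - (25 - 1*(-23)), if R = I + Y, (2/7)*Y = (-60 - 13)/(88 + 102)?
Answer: -10411/380 ≈ -27.397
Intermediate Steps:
P(J) = 14/3 + J/3 (P(J) = 3 - (-5 - J)/3 = 3 + (5/3 + J/3) = 14/3 + J/3)
Y = -511/380 (Y = 7*((-60 - 13)/(88 + 102))/2 = 7*(-73/190)/2 = 7*(-73*1/190)/2 = (7/2)*(-73/190) = -511/380 ≈ -1.3447)
I = 417/19 (I = 139/(14/3 + (⅓)*5) = 139/(14/3 + 5/3) = 139/(19/3) = 139*(3/19) = 417/19 ≈ 21.947)
R = 7829/380 (R = 417/19 - 511/380 = 7829/380 ≈ 20.603)
R - (25 - 1*(-23)) = 7829/380 - (25 - 1*(-23)) = 7829/380 - (25 + 23) = 7829/380 - 1*48 = 7829/380 - 48 = -10411/380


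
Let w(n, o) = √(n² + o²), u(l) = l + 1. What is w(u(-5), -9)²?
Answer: 97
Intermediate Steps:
u(l) = 1 + l
w(u(-5), -9)² = (√((1 - 5)² + (-9)²))² = (√((-4)² + 81))² = (√(16 + 81))² = (√97)² = 97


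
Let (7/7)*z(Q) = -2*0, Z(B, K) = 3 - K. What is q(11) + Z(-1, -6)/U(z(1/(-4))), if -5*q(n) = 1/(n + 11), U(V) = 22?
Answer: ⅖ ≈ 0.40000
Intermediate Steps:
z(Q) = 0 (z(Q) = -2*0 = 0)
q(n) = -1/(5*(11 + n)) (q(n) = -1/(5*(n + 11)) = -1/(5*(11 + n)))
q(11) + Z(-1, -6)/U(z(1/(-4))) = -1/(55 + 5*11) + (3 - 1*(-6))/22 = -1/(55 + 55) + (3 + 6)*(1/22) = -1/110 + 9*(1/22) = -1*1/110 + 9/22 = -1/110 + 9/22 = ⅖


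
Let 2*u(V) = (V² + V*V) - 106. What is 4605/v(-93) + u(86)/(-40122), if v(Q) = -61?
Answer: -185209733/2447442 ≈ -75.675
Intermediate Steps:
u(V) = -53 + V² (u(V) = ((V² + V*V) - 106)/2 = ((V² + V²) - 106)/2 = (2*V² - 106)/2 = (-106 + 2*V²)/2 = -53 + V²)
4605/v(-93) + u(86)/(-40122) = 4605/(-61) + (-53 + 86²)/(-40122) = 4605*(-1/61) + (-53 + 7396)*(-1/40122) = -4605/61 + 7343*(-1/40122) = -4605/61 - 7343/40122 = -185209733/2447442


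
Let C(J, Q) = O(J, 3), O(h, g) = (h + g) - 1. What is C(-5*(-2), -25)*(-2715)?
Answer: -32580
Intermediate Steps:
O(h, g) = -1 + g + h (O(h, g) = (g + h) - 1 = -1 + g + h)
C(J, Q) = 2 + J (C(J, Q) = -1 + 3 + J = 2 + J)
C(-5*(-2), -25)*(-2715) = (2 - 5*(-2))*(-2715) = (2 + 10)*(-2715) = 12*(-2715) = -32580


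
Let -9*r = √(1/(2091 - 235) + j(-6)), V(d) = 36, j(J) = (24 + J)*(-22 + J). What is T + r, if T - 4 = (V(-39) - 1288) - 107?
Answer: -1355 - I*√27127267/2088 ≈ -1355.0 - 2.4944*I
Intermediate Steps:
j(J) = (-22 + J)*(24 + J)
r = -I*√27127267/2088 (r = -√(1/(2091 - 235) + (-528 + (-6)² + 2*(-6)))/9 = -√(1/1856 + (-528 + 36 - 12))/9 = -√(1/1856 - 504)/9 = -I*√27127267/2088 ≈ -2.4944*I)
T = -1355 (T = 4 + ((36 - 1288) - 107) = 4 + (-1252 - 107) = 4 - 1359 = -1355)
T + r = -1355 - I*√27127267/2088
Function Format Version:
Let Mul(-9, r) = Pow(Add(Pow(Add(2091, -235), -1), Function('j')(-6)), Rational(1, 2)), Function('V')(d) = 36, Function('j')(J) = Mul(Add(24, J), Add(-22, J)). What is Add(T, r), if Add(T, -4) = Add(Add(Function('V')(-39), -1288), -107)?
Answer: Add(-1355, Mul(Rational(-1, 2088), I, Pow(27127267, Rational(1, 2)))) ≈ Add(-1355.0, Mul(-2.4944, I))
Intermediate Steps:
Function('j')(J) = Mul(Add(-22, J), Add(24, J))
r = Mul(Rational(-1, 2088), I, Pow(27127267, Rational(1, 2))) (r = Mul(Rational(-1, 9), Pow(Add(Pow(Add(2091, -235), -1), Add(-528, Pow(-6, 2), Mul(2, -6))), Rational(1, 2))) = Mul(Rational(-1, 9), Pow(Add(Pow(1856, -1), Add(-528, 36, -12)), Rational(1, 2))) = Mul(Rational(-1, 9), Pow(Add(Rational(1, 1856), -504), Rational(1, 2))) = Mul(Rational(-1, 9), Pow(Rational(-935423, 1856), Rational(1, 2))) = Mul(Rational(-1, 9), Mul(Rational(1, 232), I, Pow(27127267, Rational(1, 2)))) = Mul(Rational(-1, 2088), I, Pow(27127267, Rational(1, 2))) ≈ Mul(-2.4944, I))
T = -1355 (T = Add(4, Add(Add(36, -1288), -107)) = Add(4, Add(-1252, -107)) = Add(4, -1359) = -1355)
Add(T, r) = Add(-1355, Mul(Rational(-1, 2088), I, Pow(27127267, Rational(1, 2))))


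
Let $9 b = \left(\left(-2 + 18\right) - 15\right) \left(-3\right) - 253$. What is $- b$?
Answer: $\frac{256}{9} \approx 28.444$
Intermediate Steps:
$b = - \frac{256}{9}$ ($b = \frac{\left(\left(-2 + 18\right) - 15\right) \left(-3\right) - 253}{9} = \frac{\left(16 - 15\right) \left(-3\right) - 253}{9} = \frac{1 \left(-3\right) - 253}{9} = \frac{-3 - 253}{9} = \frac{1}{9} \left(-256\right) = - \frac{256}{9} \approx -28.444$)
$- b = \left(-1\right) \left(- \frac{256}{9}\right) = \frac{256}{9}$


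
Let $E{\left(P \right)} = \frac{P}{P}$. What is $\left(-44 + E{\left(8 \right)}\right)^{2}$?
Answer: $1849$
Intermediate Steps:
$E{\left(P \right)} = 1$
$\left(-44 + E{\left(8 \right)}\right)^{2} = \left(-44 + 1\right)^{2} = \left(-43\right)^{2} = 1849$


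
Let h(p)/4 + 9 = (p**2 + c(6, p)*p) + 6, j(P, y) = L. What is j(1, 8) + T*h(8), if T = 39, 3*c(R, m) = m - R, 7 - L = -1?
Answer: 10356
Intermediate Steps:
L = 8 (L = 7 - 1*(-1) = 7 + 1 = 8)
j(P, y) = 8
c(R, m) = -R/3 + m/3 (c(R, m) = (m - R)/3 = -R/3 + m/3)
h(p) = -12 + 4*p**2 + 4*p*(-2 + p/3) (h(p) = -36 + 4*((p**2 + (-1/3*6 + p/3)*p) + 6) = -36 + 4*((p**2 + (-2 + p/3)*p) + 6) = -36 + 4*((p**2 + p*(-2 + p/3)) + 6) = -36 + 4*(6 + p**2 + p*(-2 + p/3)) = -36 + (24 + 4*p**2 + 4*p*(-2 + p/3)) = -12 + 4*p**2 + 4*p*(-2 + p/3))
j(1, 8) + T*h(8) = 8 + 39*(-12 - 8*8 + (16/3)*8**2) = 8 + 39*(-12 - 64 + (16/3)*64) = 8 + 39*(-12 - 64 + 1024/3) = 8 + 39*(796/3) = 8 + 10348 = 10356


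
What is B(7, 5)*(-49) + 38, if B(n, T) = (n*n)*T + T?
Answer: -12212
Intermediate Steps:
B(n, T) = T + T*n**2 (B(n, T) = n**2*T + T = T*n**2 + T = T + T*n**2)
B(7, 5)*(-49) + 38 = (5*(1 + 7**2))*(-49) + 38 = (5*(1 + 49))*(-49) + 38 = (5*50)*(-49) + 38 = 250*(-49) + 38 = -12250 + 38 = -12212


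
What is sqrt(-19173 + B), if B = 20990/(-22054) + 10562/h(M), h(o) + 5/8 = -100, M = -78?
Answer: 3*I*sqrt(168789958125933130)/8876735 ≈ 138.85*I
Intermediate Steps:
h(o) = -805/8 (h(o) = -5/8 - 100 = -805/8)
B = -940185867/8876735 (B = 20990/(-22054) + 10562/(-805/8) = 20990*(-1/22054) + 10562*(-8/805) = -10495/11027 - 84496/805 = -940185867/8876735 ≈ -105.92)
sqrt(-19173 + B) = sqrt(-19173 - 940185867/8876735) = sqrt(-171133826022/8876735) = 3*I*sqrt(168789958125933130)/8876735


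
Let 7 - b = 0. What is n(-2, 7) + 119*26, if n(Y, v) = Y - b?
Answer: 3085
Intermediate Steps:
b = 7 (b = 7 - 1*0 = 7 + 0 = 7)
n(Y, v) = -7 + Y (n(Y, v) = Y - 1*7 = Y - 7 = -7 + Y)
n(-2, 7) + 119*26 = (-7 - 2) + 119*26 = -9 + 3094 = 3085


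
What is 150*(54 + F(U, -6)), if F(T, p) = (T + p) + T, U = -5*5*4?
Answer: -22800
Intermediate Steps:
U = -100 (U = -25*4 = -100)
F(T, p) = p + 2*T
150*(54 + F(U, -6)) = 150*(54 + (-6 + 2*(-100))) = 150*(54 + (-6 - 200)) = 150*(54 - 206) = 150*(-152) = -22800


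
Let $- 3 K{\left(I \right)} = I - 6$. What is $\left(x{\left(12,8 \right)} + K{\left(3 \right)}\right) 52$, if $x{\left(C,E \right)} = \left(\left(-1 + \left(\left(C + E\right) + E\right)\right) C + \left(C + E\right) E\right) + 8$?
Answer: $25636$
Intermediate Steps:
$x{\left(C,E \right)} = 8 + C \left(-1 + C + 2 E\right) + E \left(C + E\right)$ ($x{\left(C,E \right)} = \left(\left(-1 + \left(C + 2 E\right)\right) C + E \left(C + E\right)\right) + 8 = \left(\left(-1 + C + 2 E\right) C + E \left(C + E\right)\right) + 8 = \left(C \left(-1 + C + 2 E\right) + E \left(C + E\right)\right) + 8 = 8 + C \left(-1 + C + 2 E\right) + E \left(C + E\right)$)
$K{\left(I \right)} = 2 - \frac{I}{3}$ ($K{\left(I \right)} = - \frac{I - 6}{3} = - \frac{-6 + I}{3} = 2 - \frac{I}{3}$)
$\left(x{\left(12,8 \right)} + K{\left(3 \right)}\right) 52 = \left(\left(8 + 12^{2} + 8^{2} - 12 + 3 \cdot 12 \cdot 8\right) + \left(2 - 1\right)\right) 52 = \left(\left(8 + 144 + 64 - 12 + 288\right) + \left(2 - 1\right)\right) 52 = \left(492 + 1\right) 52 = 493 \cdot 52 = 25636$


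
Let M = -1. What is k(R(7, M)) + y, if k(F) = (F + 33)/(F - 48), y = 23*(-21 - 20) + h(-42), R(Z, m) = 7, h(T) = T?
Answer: -40425/41 ≈ -985.98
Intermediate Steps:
y = -985 (y = 23*(-21 - 20) - 42 = 23*(-41) - 42 = -943 - 42 = -985)
k(F) = (33 + F)/(-48 + F)
k(R(7, M)) + y = (33 + 7)/(-48 + 7) - 985 = 40/(-41) - 985 = -1/41*40 - 985 = -40/41 - 985 = -40425/41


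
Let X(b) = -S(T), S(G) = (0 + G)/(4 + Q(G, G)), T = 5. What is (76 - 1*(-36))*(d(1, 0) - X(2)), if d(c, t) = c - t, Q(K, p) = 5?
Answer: 1568/9 ≈ 174.22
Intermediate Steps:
S(G) = G/9 (S(G) = (0 + G)/(4 + 5) = G/9)
X(b) = -5/9
(76 - 1*(-36))*(d(1, 0) - X(2)) = (76 - 1*(-36))*((1 - 1*0) - 1*(-5/9)) = (76 + 36)*((1 + 0) + 5/9) = 112*(1 + 5/9) = 112*(14/9) = 1568/9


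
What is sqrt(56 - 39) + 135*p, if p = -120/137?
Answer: -16200/137 + sqrt(17) ≈ -114.13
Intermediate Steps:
p = -120/137 (p = -120*1/137 = -120/137 ≈ -0.87591)
sqrt(56 - 39) + 135*p = sqrt(56 - 39) + 135*(-120/137) = sqrt(17) - 16200/137 = -16200/137 + sqrt(17)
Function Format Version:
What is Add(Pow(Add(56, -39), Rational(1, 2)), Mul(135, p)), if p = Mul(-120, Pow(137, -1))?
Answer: Add(Rational(-16200, 137), Pow(17, Rational(1, 2))) ≈ -114.13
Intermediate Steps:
p = Rational(-120, 137) (p = Mul(-120, Rational(1, 137)) = Rational(-120, 137) ≈ -0.87591)
Add(Pow(Add(56, -39), Rational(1, 2)), Mul(135, p)) = Add(Pow(Add(56, -39), Rational(1, 2)), Mul(135, Rational(-120, 137))) = Add(Pow(17, Rational(1, 2)), Rational(-16200, 137)) = Add(Rational(-16200, 137), Pow(17, Rational(1, 2)))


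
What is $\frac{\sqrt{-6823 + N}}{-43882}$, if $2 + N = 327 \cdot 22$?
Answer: $- \frac{3 \sqrt{41}}{43882} \approx -0.00043775$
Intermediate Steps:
$N = 7192$ ($N = -2 + 327 \cdot 22 = -2 + 7194 = 7192$)
$\frac{\sqrt{-6823 + N}}{-43882} = \frac{\sqrt{-6823 + 7192}}{-43882} = \sqrt{369} \left(- \frac{1}{43882}\right) = 3 \sqrt{41} \left(- \frac{1}{43882}\right) = - \frac{3 \sqrt{41}}{43882}$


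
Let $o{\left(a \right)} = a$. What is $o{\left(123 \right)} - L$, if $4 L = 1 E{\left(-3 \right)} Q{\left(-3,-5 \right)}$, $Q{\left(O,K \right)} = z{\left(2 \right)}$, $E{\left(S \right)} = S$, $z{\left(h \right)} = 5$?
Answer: $\frac{507}{4} \approx 126.75$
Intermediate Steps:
$Q{\left(O,K \right)} = 5$
$L = - \frac{15}{4}$ ($L = \frac{1 \left(-3\right) 5}{4} = \frac{\left(-3\right) 5}{4} = \frac{1}{4} \left(-15\right) = - \frac{15}{4} \approx -3.75$)
$o{\left(123 \right)} - L = 123 - - \frac{15}{4} = 123 + \frac{15}{4} = \frac{507}{4}$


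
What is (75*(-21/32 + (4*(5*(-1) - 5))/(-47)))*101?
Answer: 2219475/1504 ≈ 1475.7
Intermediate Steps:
(75*(-21/32 + (4*(5*(-1) - 5))/(-47)))*101 = (75*(-21*1/32 + (4*(-5 - 5))*(-1/47)))*101 = (75*(-21/32 + (4*(-10))*(-1/47)))*101 = (75*(-21/32 - 40*(-1/47)))*101 = (75*(-21/32 + 40/47))*101 = (75*(293/1504))*101 = (21975/1504)*101 = 2219475/1504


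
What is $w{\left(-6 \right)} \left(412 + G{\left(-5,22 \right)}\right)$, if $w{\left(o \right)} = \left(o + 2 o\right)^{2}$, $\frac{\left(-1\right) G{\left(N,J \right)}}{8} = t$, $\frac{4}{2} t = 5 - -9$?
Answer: $115344$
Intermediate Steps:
$t = 7$ ($t = \frac{5 - -9}{2} = \frac{5 + 9}{2} = \frac{1}{2} \cdot 14 = 7$)
$G{\left(N,J \right)} = -56$ ($G{\left(N,J \right)} = \left(-8\right) 7 = -56$)
$w{\left(o \right)} = 9 o^{2}$ ($w{\left(o \right)} = \left(3 o\right)^{2} = 9 o^{2}$)
$w{\left(-6 \right)} \left(412 + G{\left(-5,22 \right)}\right) = 9 \left(-6\right)^{2} \left(412 - 56\right) = 9 \cdot 36 \cdot 356 = 324 \cdot 356 = 115344$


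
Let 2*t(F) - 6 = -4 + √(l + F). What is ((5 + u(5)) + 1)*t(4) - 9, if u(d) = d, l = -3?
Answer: 15/2 ≈ 7.5000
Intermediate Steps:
t(F) = 1 + √(-3 + F)/2 (t(F) = 3 + (-4 + √(-3 + F))/2 = 3 + (-2 + √(-3 + F)/2) = 1 + √(-3 + F)/2)
((5 + u(5)) + 1)*t(4) - 9 = ((5 + 5) + 1)*(1 + √(-3 + 4)/2) - 9 = (10 + 1)*(1 + √1/2) - 9 = 11*(1 + (½)*1) - 9 = 11*(1 + ½) - 9 = 11*(3/2) - 9 = 33/2 - 9 = 15/2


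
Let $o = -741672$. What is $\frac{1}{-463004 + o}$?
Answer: $- \frac{1}{1204676} \approx -8.301 \cdot 10^{-7}$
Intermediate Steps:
$\frac{1}{-463004 + o} = \frac{1}{-463004 - 741672} = \frac{1}{-1204676} = - \frac{1}{1204676}$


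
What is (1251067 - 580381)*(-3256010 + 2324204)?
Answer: -624949238916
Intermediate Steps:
(1251067 - 580381)*(-3256010 + 2324204) = 670686*(-931806) = -624949238916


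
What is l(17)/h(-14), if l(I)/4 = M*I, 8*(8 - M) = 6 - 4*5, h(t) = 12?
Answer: 221/4 ≈ 55.250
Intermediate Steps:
M = 39/4 (M = 8 - (6 - 4*5)/8 = 8 - (6 - 20)/8 = 8 - ⅛*(-14) = 8 + 7/4 = 39/4 ≈ 9.7500)
l(I) = 39*I (l(I) = 4*(39*I/4) = 39*I)
l(17)/h(-14) = (39*17)/12 = 663*(1/12) = 221/4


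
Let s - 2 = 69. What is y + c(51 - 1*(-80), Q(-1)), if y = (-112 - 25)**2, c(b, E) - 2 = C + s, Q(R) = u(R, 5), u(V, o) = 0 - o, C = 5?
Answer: 18847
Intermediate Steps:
u(V, o) = -o
Q(R) = -5 (Q(R) = -1*5 = -5)
s = 71 (s = 2 + 69 = 71)
c(b, E) = 78 (c(b, E) = 2 + (5 + 71) = 2 + 76 = 78)
y = 18769 (y = (-137)**2 = 18769)
y + c(51 - 1*(-80), Q(-1)) = 18769 + 78 = 18847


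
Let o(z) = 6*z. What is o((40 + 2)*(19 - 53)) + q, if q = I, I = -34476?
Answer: -43044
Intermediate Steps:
q = -34476
o((40 + 2)*(19 - 53)) + q = 6*((40 + 2)*(19 - 53)) - 34476 = 6*(42*(-34)) - 34476 = 6*(-1428) - 34476 = -8568 - 34476 = -43044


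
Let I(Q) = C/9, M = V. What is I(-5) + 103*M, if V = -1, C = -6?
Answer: -311/3 ≈ -103.67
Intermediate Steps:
M = -1
I(Q) = -⅔ (I(Q) = -6/9 = -6*⅑ = -⅔)
I(-5) + 103*M = -⅔ + 103*(-1) = -⅔ - 103 = -311/3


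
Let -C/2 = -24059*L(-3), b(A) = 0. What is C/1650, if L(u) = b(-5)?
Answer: 0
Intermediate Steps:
L(u) = 0
C = 0 (C = -(-48118)*0 = -2*0 = 0)
C/1650 = 0/1650 = 0*(1/1650) = 0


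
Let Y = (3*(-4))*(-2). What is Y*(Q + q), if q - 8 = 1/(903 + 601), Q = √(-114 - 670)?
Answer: 36099/188 + 672*I ≈ 192.02 + 672.0*I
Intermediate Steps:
Q = 28*I (Q = √(-784) = 28*I ≈ 28.0*I)
Y = 24 (Y = -12*(-2) = 24)
q = 12033/1504 (q = 8 + 1/(903 + 601) = 8 + 1/1504 = 12033/1504 ≈ 8.0007)
Y*(Q + q) = 24*(28*I + 12033/1504) = 24*(12033/1504 + 28*I) = 36099/188 + 672*I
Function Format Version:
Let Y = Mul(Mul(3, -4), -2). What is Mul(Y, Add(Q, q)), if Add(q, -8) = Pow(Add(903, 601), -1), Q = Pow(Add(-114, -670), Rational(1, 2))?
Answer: Add(Rational(36099, 188), Mul(672, I)) ≈ Add(192.02, Mul(672.00, I))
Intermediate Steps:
Q = Mul(28, I) (Q = Pow(-784, Rational(1, 2)) = Mul(28, I) ≈ Mul(28.000, I))
Y = 24 (Y = Mul(-12, -2) = 24)
q = Rational(12033, 1504) (q = Add(8, Pow(Add(903, 601), -1)) = Add(8, Pow(1504, -1)) = Add(8, Rational(1, 1504)) = Rational(12033, 1504) ≈ 8.0007)
Mul(Y, Add(Q, q)) = Mul(24, Add(Mul(28, I), Rational(12033, 1504))) = Mul(24, Add(Rational(12033, 1504), Mul(28, I))) = Add(Rational(36099, 188), Mul(672, I))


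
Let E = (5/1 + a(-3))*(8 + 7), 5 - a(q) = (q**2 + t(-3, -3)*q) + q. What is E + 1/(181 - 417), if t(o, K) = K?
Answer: -17701/236 ≈ -75.004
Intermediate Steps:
a(q) = 5 - q**2 + 2*q (a(q) = 5 - ((q**2 - 3*q) + q) = 5 - (q**2 - 2*q) = 5 + (-q**2 + 2*q) = 5 - q**2 + 2*q)
E = -75 (E = (5/1 + (5 - 1*(-3)**2 + 2*(-3)))*(8 + 7) = (5*1 + (5 - 1*9 - 6))*15 = (5 + (5 - 9 - 6))*15 = (5 - 10)*15 = -5*15 = -75)
E + 1/(181 - 417) = -75 + 1/(181 - 417) = -75 + 1/(-236) = -75 - 1/236 = -17701/236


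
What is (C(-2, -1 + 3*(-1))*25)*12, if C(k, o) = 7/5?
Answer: 420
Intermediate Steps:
C(k, o) = 7/5 (C(k, o) = 7*(1/5) = 7/5)
(C(-2, -1 + 3*(-1))*25)*12 = ((7/5)*25)*12 = 35*12 = 420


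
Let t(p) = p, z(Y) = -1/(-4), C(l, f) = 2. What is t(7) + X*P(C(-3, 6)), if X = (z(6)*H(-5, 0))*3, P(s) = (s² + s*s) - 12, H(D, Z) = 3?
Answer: -2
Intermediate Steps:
z(Y) = ¼ (z(Y) = -1*(-¼) = ¼)
P(s) = -12 + 2*s² (P(s) = (s² + s²) - 12 = 2*s² - 12 = -12 + 2*s²)
X = 9/4 (X = ((¼)*3)*3 = (¾)*3 = 9/4 ≈ 2.2500)
t(7) + X*P(C(-3, 6)) = 7 + 9*(-12 + 2*2²)/4 = 7 + 9*(-12 + 2*4)/4 = 7 + 9*(-12 + 8)/4 = 7 + (9/4)*(-4) = 7 - 9 = -2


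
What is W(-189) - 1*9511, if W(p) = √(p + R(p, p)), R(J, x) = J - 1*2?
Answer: -9511 + 2*I*√95 ≈ -9511.0 + 19.494*I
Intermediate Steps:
R(J, x) = -2 + J (R(J, x) = J - 2 = -2 + J)
W(p) = √(-2 + 2*p) (W(p) = √(p + (-2 + p)) = √(-2 + 2*p))
W(-189) - 1*9511 = √(-2 + 2*(-189)) - 1*9511 = √(-2 - 378) - 9511 = √(-380) - 9511 = 2*I*√95 - 9511 = -9511 + 2*I*√95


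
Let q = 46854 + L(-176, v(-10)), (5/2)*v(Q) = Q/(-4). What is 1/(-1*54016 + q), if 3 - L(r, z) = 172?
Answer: -1/7331 ≈ -0.00013641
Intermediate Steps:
v(Q) = -Q/10 (v(Q) = 2*(Q/(-4))/5 = 2*(Q*(-¼))/5 = 2*(-Q/4)/5 = -Q/10)
L(r, z) = -169 (L(r, z) = 3 - 1*172 = 3 - 172 = -169)
q = 46685 (q = 46854 - 169 = 46685)
1/(-1*54016 + q) = 1/(-1*54016 + 46685) = 1/(-54016 + 46685) = 1/(-7331) = -1/7331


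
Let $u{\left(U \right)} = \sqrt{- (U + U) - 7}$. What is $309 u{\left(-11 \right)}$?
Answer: $309 \sqrt{15} \approx 1196.8$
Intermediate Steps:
$u{\left(U \right)} = \sqrt{-7 - 2 U}$ ($u{\left(U \right)} = \sqrt{- 2 U - 7} = \sqrt{-7 - 2 U}$)
$309 u{\left(-11 \right)} = 309 \sqrt{-7 - -22} = 309 \sqrt{-7 + 22} = 309 \sqrt{15}$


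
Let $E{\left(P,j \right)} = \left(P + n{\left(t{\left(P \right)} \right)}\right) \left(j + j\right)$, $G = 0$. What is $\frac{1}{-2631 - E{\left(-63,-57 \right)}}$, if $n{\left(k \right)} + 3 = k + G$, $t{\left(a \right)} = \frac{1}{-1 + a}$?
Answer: $- \frac{32}{325017} \approx -9.8456 \cdot 10^{-5}$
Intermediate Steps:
$n{\left(k \right)} = -3 + k$ ($n{\left(k \right)} = -3 + \left(k + 0\right) = -3 + k$)
$E{\left(P,j \right)} = 2 j \left(-3 + P + \frac{1}{-1 + P}\right)$ ($E{\left(P,j \right)} = \left(P - \left(3 - \frac{1}{-1 + P}\right)\right) \left(j + j\right) = \left(-3 + P + \frac{1}{-1 + P}\right) 2 j = 2 j \left(-3 + P + \frac{1}{-1 + P}\right)$)
$\frac{1}{-2631 - E{\left(-63,-57 \right)}} = \frac{1}{-2631 - 2 \left(-57\right) \frac{1}{-1 - 63} \left(4 + \left(-63\right)^{2} - -252\right)} = \frac{1}{-2631 - 2 \left(-57\right) \frac{1}{-64} \left(4 + 3969 + 252\right)} = \frac{1}{-2631 - 2 \left(-57\right) \left(- \frac{1}{64}\right) 4225} = \frac{1}{-2631 - \frac{240825}{32}} = \frac{1}{- \frac{325017}{32}} = - \frac{32}{325017}$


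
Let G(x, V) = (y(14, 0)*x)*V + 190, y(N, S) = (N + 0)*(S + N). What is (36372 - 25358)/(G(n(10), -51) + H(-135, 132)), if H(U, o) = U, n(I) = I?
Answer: -11014/99905 ≈ -0.11024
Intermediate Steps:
y(N, S) = N*(N + S)
G(x, V) = 190 + 196*V*x (G(x, V) = ((14*(14 + 0))*x)*V + 190 = ((14*14)*x)*V + 190 = (196*x)*V + 190 = 196*V*x + 190 = 190 + 196*V*x)
(36372 - 25358)/(G(n(10), -51) + H(-135, 132)) = (36372 - 25358)/((190 + 196*(-51)*10) - 135) = 11014/((190 - 99960) - 135) = 11014/(-99770 - 135) = 11014/(-99905) = 11014*(-1/99905) = -11014/99905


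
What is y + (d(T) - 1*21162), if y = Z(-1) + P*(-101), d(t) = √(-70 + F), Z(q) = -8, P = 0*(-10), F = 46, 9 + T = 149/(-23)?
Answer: -21170 + 2*I*√6 ≈ -21170.0 + 4.899*I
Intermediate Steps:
T = -356/23 (T = -9 + 149/(-23) = -9 + 149*(-1/23) = -9 - 149/23 = -356/23 ≈ -15.478)
P = 0
d(t) = 2*I*√6 (d(t) = √(-70 + 46) = √(-24) = 2*I*√6)
y = -8 (y = -8 + 0*(-101) = -8 + 0 = -8)
y + (d(T) - 1*21162) = -8 + (2*I*√6 - 1*21162) = -8 + (2*I*√6 - 21162) = -8 + (-21162 + 2*I*√6) = -21170 + 2*I*√6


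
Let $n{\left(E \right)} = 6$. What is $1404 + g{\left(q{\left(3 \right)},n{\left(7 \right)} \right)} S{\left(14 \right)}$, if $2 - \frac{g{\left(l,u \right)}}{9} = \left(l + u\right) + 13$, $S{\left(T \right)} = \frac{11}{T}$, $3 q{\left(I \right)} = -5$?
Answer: $\frac{9069}{7} \approx 1295.6$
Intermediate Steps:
$q{\left(I \right)} = - \frac{5}{3}$ ($q{\left(I \right)} = \frac{1}{3} \left(-5\right) = - \frac{5}{3}$)
$g{\left(l,u \right)} = -99 - 9 l - 9 u$ ($g{\left(l,u \right)} = 18 - 9 \left(\left(l + u\right) + 13\right) = 18 - 9 \left(13 + l + u\right) = 18 - \left(117 + 9 l + 9 u\right) = -99 - 9 l - 9 u$)
$1404 + g{\left(q{\left(3 \right)},n{\left(7 \right)} \right)} S{\left(14 \right)} = 1404 + \left(-99 - -15 - 54\right) \frac{11}{14} = 1404 + \left(-99 + 15 - 54\right) 11 \cdot \frac{1}{14} = 1404 - \frac{759}{7} = \frac{9069}{7}$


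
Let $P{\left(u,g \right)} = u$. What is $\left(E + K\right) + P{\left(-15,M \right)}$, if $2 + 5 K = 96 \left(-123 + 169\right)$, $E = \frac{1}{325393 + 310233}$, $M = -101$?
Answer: $\frac{2757981219}{3178130} \approx 867.8$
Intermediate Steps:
$E = \frac{1}{635626} \approx 1.5733 \cdot 10^{-6}$
$K = \frac{4414}{5}$ ($K = - \frac{2}{5} + \frac{96 \left(-123 + 169\right)}{5} = - \frac{2}{5} + \frac{96 \cdot 46}{5} = - \frac{2}{5} + \frac{1}{5} \cdot 4416 = - \frac{2}{5} + \frac{4416}{5} = \frac{4414}{5} \approx 882.8$)
$\left(E + K\right) + P{\left(-15,M \right)} = \left(\frac{1}{635626} + \frac{4414}{5}\right) - 15 = \frac{2805653169}{3178130} - 15 = \frac{2757981219}{3178130}$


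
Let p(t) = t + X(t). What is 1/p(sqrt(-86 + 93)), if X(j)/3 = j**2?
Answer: 3/62 - sqrt(7)/434 ≈ 0.042291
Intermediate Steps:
X(j) = 3*j**2
p(t) = t + 3*t**2
1/p(sqrt(-86 + 93)) = 1/(sqrt(-86 + 93)*(1 + 3*sqrt(-86 + 93))) = 1/(sqrt(7)*(1 + 3*sqrt(7))) = sqrt(7)/(7*(1 + 3*sqrt(7)))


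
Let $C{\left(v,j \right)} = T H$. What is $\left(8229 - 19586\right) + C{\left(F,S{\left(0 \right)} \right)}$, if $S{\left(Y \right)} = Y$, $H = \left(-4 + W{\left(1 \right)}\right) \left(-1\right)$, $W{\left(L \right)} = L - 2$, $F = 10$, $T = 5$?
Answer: $-11332$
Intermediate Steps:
$W{\left(L \right)} = -2 + L$
$H = 5$ ($H = \left(-4 + \left(-2 + 1\right)\right) \left(-1\right) = \left(-4 - 1\right) \left(-1\right) = \left(-5\right) \left(-1\right) = 5$)
$C{\left(v,j \right)} = 25$ ($C{\left(v,j \right)} = 5 \cdot 5 = 25$)
$\left(8229 - 19586\right) + C{\left(F,S{\left(0 \right)} \right)} = \left(8229 - 19586\right) + 25 = -11357 + 25 = -11332$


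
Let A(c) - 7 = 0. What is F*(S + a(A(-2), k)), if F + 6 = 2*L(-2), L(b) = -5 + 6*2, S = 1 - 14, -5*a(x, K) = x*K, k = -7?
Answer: -128/5 ≈ -25.600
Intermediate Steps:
A(c) = 7 (A(c) = 7 + 0 = 7)
a(x, K) = -K*x/5 (a(x, K) = -x*K/5 = -K*x/5)
S = -13
L(b) = 7 (L(b) = -5 + 12 = 7)
F = 8 (F = -6 + 2*7 = -6 + 14 = 8)
F*(S + a(A(-2), k)) = 8*(-13 - 1/5*(-7)*7) = 8*(-13 + 49/5) = 8*(-16/5) = -128/5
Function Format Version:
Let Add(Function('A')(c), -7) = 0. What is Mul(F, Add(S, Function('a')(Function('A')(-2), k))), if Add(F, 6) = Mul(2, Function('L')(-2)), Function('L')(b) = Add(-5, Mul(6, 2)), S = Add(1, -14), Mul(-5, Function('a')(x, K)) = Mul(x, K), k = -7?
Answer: Rational(-128, 5) ≈ -25.600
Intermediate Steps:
Function('A')(c) = 7 (Function('A')(c) = Add(7, 0) = 7)
Function('a')(x, K) = Mul(Rational(-1, 5), K, x) (Function('a')(x, K) = Mul(Rational(-1, 5), Mul(x, K)) = Mul(Rational(-1, 5), Mul(K, x)) = Mul(Rational(-1, 5), K, x))
S = -13
Function('L')(b) = 7 (Function('L')(b) = Add(-5, 12) = 7)
F = 8 (F = Add(-6, Mul(2, 7)) = Add(-6, 14) = 8)
Mul(F, Add(S, Function('a')(Function('A')(-2), k))) = Mul(8, Add(-13, Mul(Rational(-1, 5), -7, 7))) = Mul(8, Add(-13, Rational(49, 5))) = Mul(8, Rational(-16, 5)) = Rational(-128, 5)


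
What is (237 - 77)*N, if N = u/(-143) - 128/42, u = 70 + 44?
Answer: -1847360/3003 ≈ -615.17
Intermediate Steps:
u = 114
N = -11546/3003 (N = 114/(-143) - 128/42 = 114*(-1/143) - 128*1/42 = -114/143 - 64/21 = -11546/3003 ≈ -3.8448)
(237 - 77)*N = (237 - 77)*(-11546/3003) = 160*(-11546/3003) = -1847360/3003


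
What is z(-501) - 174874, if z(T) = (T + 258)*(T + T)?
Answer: 68612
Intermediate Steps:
z(T) = 2*T*(258 + T) (z(T) = (258 + T)*(2*T) = 2*T*(258 + T))
z(-501) - 174874 = 2*(-501)*(258 - 501) - 174874 = 2*(-501)*(-243) - 174874 = 243486 - 174874 = 68612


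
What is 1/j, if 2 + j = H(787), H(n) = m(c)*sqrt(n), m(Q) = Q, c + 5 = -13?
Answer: 1/127492 - 9*sqrt(787)/127492 ≈ -0.0019725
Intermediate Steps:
c = -18 (c = -5 - 13 = -18)
H(n) = -18*sqrt(n)
j = -2 - 18*sqrt(787) ≈ -506.96
1/j = 1/(-2 - 18*sqrt(787))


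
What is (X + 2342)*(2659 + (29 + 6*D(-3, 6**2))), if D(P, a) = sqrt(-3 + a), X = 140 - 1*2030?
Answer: 1214976 + 2712*sqrt(33) ≈ 1.2306e+6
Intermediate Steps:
X = -1890 (X = 140 - 2030 = -1890)
(X + 2342)*(2659 + (29 + 6*D(-3, 6**2))) = (-1890 + 2342)*(2659 + (29 + 6*sqrt(-3 + 6**2))) = 452*(2659 + (29 + 6*sqrt(-3 + 36))) = 452*(2659 + (29 + 6*sqrt(33))) = 452*(2688 + 6*sqrt(33)) = 1214976 + 2712*sqrt(33)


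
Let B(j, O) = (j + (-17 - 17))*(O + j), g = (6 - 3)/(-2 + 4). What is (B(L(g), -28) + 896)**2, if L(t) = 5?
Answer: 2442969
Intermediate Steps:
g = 3/2 ≈ 1.5000
B(j, O) = (-34 + j)*(O + j) (B(j, O) = (j - 34)*(O + j) = (-34 + j)*(O + j))
(B(L(g), -28) + 896)**2 = ((5**2 - 34*(-28) - 34*5 - 28*5) + 896)**2 = ((25 + 952 - 170 - 140) + 896)**2 = (667 + 896)**2 = 1563**2 = 2442969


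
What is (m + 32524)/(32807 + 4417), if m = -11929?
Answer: 6865/12408 ≈ 0.55327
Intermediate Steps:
(m + 32524)/(32807 + 4417) = (-11929 + 32524)/(32807 + 4417) = 20595/37224 = 20595*(1/37224) = 6865/12408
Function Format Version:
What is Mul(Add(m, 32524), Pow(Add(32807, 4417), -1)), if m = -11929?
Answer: Rational(6865, 12408) ≈ 0.55327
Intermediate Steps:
Mul(Add(m, 32524), Pow(Add(32807, 4417), -1)) = Mul(Add(-11929, 32524), Pow(Add(32807, 4417), -1)) = Mul(20595, Pow(37224, -1)) = Mul(20595, Rational(1, 37224)) = Rational(6865, 12408)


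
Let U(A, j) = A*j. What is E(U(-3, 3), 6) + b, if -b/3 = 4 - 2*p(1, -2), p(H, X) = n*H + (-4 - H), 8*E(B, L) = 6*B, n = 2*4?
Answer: -¾ ≈ -0.75000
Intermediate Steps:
n = 8
E(B, L) = 3*B/4 (E(B, L) = (6*B)/8 = 3*B/4)
p(H, X) = -4 + 7*H (p(H, X) = 8*H + (-4 - H) = -4 + 7*H)
b = 6 (b = -3*(4 - 2*(-4 + 7*1)) = -3*(4 - 2*(-4 + 7)) = -3*(4 - 2*3) = -3*(4 - 6) = -3*(-2) = 6)
E(U(-3, 3), 6) + b = 3*(-3*3)/4 + 6 = (¾)*(-9) + 6 = -27/4 + 6 = -¾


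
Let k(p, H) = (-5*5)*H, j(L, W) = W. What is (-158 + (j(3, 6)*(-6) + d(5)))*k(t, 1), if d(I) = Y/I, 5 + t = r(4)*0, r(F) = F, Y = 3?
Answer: 4835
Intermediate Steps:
t = -5 (t = -5 + 4*0 = -5 + 0 = -5)
k(p, H) = -25*H
d(I) = 3/I
(-158 + (j(3, 6)*(-6) + d(5)))*k(t, 1) = (-158 + (6*(-6) + 3/5))*(-25*1) = (-158 + (-36 + 3*(1/5)))*(-25) = (-158 + (-36 + 3/5))*(-25) = (-158 - 177/5)*(-25) = -967/5*(-25) = 4835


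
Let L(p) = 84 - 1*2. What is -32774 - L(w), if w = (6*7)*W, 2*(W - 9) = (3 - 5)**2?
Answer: -32856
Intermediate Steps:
W = 11 (W = 9 + (3 - 5)**2/2 = 9 + (1/2)*(-2)**2 = 9 + (1/2)*4 = 9 + 2 = 11)
w = 462 (w = (6*7)*11 = 42*11 = 462)
L(p) = 82 (L(p) = 84 - 2 = 82)
-32774 - L(w) = -32774 - 1*82 = -32774 - 82 = -32856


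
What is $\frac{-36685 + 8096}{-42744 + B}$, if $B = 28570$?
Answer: $\frac{28589}{14174} \approx 2.017$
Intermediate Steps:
$\frac{-36685 + 8096}{-42744 + B} = \frac{-36685 + 8096}{-42744 + 28570} = - \frac{28589}{-14174} = \left(-28589\right) \left(- \frac{1}{14174}\right) = \frac{28589}{14174}$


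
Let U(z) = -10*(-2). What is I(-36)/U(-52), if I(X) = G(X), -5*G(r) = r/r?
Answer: -1/100 ≈ -0.010000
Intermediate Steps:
G(r) = -⅕ (G(r) = -r/(5*r) = -⅕*1 = -⅕)
U(z) = 20
I(X) = -⅕
I(-36)/U(-52) = -⅕/20 = -⅕*1/20 = -1/100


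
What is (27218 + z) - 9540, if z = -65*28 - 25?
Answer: 15833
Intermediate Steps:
z = -1845 (z = -1820 - 25 = -1845)
(27218 + z) - 9540 = (27218 - 1845) - 9540 = 25373 - 9540 = 15833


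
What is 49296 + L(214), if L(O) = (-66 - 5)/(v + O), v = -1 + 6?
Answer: 10795753/219 ≈ 49296.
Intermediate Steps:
v = 5
L(O) = -71/(5 + O) (L(O) = (-66 - 5)/(5 + O) = -71/(5 + O))
49296 + L(214) = 49296 - 71/(5 + 214) = 49296 - 71/219 = 10795753/219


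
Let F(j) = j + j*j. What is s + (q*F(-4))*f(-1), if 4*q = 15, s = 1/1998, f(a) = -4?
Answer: -359639/1998 ≈ -180.00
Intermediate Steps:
s = 1/1998 ≈ 0.00050050
F(j) = j + j²
q = 15/4 (q = (¼)*15 = 15/4 ≈ 3.7500)
s + (q*F(-4))*f(-1) = 1/1998 + (15*(-4*(1 - 4))/4)*(-4) = 1/1998 + (15*(-4*(-3))/4)*(-4) = 1/1998 + ((15/4)*12)*(-4) = 1/1998 + 45*(-4) = 1/1998 - 180 = -359639/1998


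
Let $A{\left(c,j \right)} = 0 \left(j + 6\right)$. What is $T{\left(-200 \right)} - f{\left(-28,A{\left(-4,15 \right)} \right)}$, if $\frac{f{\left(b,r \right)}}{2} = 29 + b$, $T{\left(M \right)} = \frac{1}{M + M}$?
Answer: $- \frac{801}{400} \approx -2.0025$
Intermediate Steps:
$T{\left(M \right)} = \frac{1}{2 M}$
$A{\left(c,j \right)} = 0$ ($A{\left(c,j \right)} = 0 \left(6 + j\right) = 0$)
$f{\left(b,r \right)} = 58 + 2 b$ ($f{\left(b,r \right)} = 2 \left(29 + b\right) = 58 + 2 b$)
$T{\left(-200 \right)} - f{\left(-28,A{\left(-4,15 \right)} \right)} = \frac{1}{2 \left(-200\right)} - \left(58 + 2 \left(-28\right)\right) = \frac{1}{2} \left(- \frac{1}{200}\right) - \left(58 - 56\right) = - \frac{1}{400} - 2 = - \frac{801}{400}$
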